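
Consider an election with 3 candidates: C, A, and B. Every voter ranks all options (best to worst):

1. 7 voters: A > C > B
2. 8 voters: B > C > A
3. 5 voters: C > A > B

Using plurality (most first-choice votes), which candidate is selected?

B

First-place votes: C 5, A 7, B 8.
B has the most first-place votes.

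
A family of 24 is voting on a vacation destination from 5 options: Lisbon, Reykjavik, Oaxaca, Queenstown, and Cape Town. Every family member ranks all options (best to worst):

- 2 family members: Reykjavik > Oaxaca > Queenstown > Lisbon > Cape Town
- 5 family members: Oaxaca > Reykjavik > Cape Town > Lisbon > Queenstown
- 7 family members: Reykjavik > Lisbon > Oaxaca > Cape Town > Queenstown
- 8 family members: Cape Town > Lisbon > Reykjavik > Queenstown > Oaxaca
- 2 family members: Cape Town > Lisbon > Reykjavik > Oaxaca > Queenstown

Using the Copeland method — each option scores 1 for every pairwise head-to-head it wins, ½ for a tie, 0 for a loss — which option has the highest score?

Reykjavik

Lisbon: beats Oaxaca and Queenstown; loses to Reykjavik and Cape Town → score 2.
Reykjavik: beats Lisbon, Oaxaca, Queenstown, and Cape Town → score 4.
Oaxaca: beats Queenstown and Cape Town; loses to Lisbon and Reykjavik → score 2.
Queenstown: loses to Lisbon, Reykjavik, Oaxaca, and Cape Town → score 0.
Cape Town: beats Lisbon and Queenstown; loses to Reykjavik and Oaxaca → score 2.
Reykjavik has the best pairwise record.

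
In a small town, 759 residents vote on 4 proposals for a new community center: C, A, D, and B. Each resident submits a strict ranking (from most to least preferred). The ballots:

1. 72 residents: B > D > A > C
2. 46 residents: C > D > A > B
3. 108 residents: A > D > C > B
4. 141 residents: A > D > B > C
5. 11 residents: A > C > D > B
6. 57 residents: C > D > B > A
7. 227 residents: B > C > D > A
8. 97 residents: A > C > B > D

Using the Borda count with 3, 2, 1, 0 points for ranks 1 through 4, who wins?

C: 72·0 + 46·3 + 108·1 + 141·0 + 11·2 + 57·3 + 227·2 + 97·2 = 1087
A: 72·1 + 46·1 + 108·3 + 141·3 + 11·3 + 57·0 + 227·0 + 97·3 = 1189
D: 72·2 + 46·2 + 108·2 + 141·2 + 11·1 + 57·2 + 227·1 + 97·0 = 1086
B: 72·3 + 46·0 + 108·0 + 141·1 + 11·0 + 57·1 + 227·3 + 97·1 = 1192
B has the highest Borda score (1192).

B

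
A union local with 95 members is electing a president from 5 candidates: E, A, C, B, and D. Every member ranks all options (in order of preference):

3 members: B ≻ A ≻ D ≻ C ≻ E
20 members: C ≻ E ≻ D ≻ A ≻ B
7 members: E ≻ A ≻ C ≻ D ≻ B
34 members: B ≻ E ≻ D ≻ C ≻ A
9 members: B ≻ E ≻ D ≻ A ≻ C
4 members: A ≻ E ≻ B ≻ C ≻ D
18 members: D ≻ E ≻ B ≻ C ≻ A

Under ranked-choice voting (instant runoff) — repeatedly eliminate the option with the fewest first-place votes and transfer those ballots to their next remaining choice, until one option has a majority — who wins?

Round 1: E 7, A 4, C 20, B 46, D 18. Eliminate A.
Round 2: E 11, C 20, B 46, D 18. Eliminate E.
Round 3: C 27, B 50, D 18. B has a majority.

B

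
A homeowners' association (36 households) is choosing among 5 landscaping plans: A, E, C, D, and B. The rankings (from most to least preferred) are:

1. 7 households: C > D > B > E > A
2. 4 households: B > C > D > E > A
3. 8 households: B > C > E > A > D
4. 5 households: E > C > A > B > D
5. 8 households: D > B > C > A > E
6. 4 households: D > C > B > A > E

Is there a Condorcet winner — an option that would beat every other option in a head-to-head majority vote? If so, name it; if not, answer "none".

Checking pairwise contests:
E beats A 24–12.
C beats E 31–5.
B beats C 20–16.
C beats D 24–12.
D beats B 19–17.
Every option loses at least one head-to-head, so there is no Condorcet winner.

none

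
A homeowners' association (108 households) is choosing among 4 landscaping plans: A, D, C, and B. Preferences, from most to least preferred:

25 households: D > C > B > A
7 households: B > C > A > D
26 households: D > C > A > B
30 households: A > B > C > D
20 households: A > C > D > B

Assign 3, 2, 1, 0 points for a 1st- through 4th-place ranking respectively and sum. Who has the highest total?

C

A: 25·0 + 7·1 + 26·1 + 30·3 + 20·3 = 183
D: 25·3 + 7·0 + 26·3 + 30·0 + 20·1 = 173
C: 25·2 + 7·2 + 26·2 + 30·1 + 20·2 = 186
B: 25·1 + 7·3 + 26·0 + 30·2 + 20·0 = 106
C has the highest Borda score (186).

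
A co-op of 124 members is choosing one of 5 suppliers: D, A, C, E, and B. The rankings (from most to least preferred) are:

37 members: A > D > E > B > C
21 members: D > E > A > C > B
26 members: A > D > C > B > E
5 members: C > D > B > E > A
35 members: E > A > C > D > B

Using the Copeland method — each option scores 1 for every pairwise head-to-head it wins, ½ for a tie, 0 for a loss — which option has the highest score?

A

D: beats C, E, and B; loses to A → score 3.
A: beats D, C, E, and B → score 4.
C: beats B; loses to D, A, and E → score 1.
E: beats C and B; loses to D and A → score 2.
B: loses to D, A, C, and E → score 0.
A has the best pairwise record.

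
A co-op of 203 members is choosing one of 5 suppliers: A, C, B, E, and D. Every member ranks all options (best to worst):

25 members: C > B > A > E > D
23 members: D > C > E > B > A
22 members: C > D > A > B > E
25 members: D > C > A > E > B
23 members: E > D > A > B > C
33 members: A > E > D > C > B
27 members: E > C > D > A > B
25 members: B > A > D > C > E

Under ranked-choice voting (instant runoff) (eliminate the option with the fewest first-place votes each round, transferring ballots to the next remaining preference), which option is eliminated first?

Round 1: A 33, C 47, B 25, E 50, D 48. Eliminate B.

B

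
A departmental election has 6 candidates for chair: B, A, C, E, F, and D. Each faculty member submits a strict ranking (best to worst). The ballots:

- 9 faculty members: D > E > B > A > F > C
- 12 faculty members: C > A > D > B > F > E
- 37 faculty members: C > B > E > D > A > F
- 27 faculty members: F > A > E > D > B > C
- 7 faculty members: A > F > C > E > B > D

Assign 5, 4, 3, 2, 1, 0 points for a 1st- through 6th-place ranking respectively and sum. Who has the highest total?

B: 9·3 + 12·2 + 37·4 + 27·1 + 7·1 = 233
A: 9·2 + 12·4 + 37·1 + 27·4 + 7·5 = 246
C: 9·0 + 12·5 + 37·5 + 27·0 + 7·3 = 266
E: 9·4 + 12·0 + 37·3 + 27·3 + 7·2 = 242
F: 9·1 + 12·1 + 37·0 + 27·5 + 7·4 = 184
D: 9·5 + 12·3 + 37·2 + 27·2 + 7·0 = 209
C has the highest Borda score (266).

C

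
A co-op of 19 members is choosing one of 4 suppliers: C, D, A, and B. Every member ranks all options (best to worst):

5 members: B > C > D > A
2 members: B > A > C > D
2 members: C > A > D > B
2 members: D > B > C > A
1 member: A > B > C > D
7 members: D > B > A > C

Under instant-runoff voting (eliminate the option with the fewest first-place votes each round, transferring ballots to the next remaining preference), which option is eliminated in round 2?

C

Round 1: C 2, D 9, A 1, B 7. Eliminate A.
Round 2: C 2, D 9, B 8. Eliminate C.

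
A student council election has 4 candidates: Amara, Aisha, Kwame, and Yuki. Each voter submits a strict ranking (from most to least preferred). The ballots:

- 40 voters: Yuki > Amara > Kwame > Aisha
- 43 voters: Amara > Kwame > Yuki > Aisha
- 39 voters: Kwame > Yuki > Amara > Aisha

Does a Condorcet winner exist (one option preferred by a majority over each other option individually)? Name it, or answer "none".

none

Checking pairwise contests:
Yuki beats Amara 79–43.
Amara beats Aisha 122–0.
Amara beats Kwame 83–39.
Kwame beats Yuki 82–40.
Every option loses at least one head-to-head, so there is no Condorcet winner.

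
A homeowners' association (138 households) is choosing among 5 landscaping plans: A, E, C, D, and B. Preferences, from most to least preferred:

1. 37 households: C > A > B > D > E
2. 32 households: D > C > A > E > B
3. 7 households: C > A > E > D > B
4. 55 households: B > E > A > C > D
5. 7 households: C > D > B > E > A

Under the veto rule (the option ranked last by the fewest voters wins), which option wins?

Last-place votes: A 7, E 37, C 0, D 55, B 39.
C is ranked last by the fewest voters, so C wins.

C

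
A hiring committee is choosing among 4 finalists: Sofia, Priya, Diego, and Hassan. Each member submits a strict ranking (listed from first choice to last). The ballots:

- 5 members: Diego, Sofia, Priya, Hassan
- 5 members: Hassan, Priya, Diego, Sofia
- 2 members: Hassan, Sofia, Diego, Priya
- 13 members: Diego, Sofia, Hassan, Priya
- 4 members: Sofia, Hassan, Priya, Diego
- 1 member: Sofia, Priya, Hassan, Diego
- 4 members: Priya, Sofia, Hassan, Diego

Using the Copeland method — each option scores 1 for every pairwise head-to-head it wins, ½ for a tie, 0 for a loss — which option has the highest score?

Sofia: beats Priya and Hassan; loses to Diego → score 2.
Priya: loses to Sofia, Diego, and Hassan → score 0.
Diego: beats Sofia, Priya, and Hassan → score 3.
Hassan: beats Priya; loses to Sofia and Diego → score 1.
Diego has the best pairwise record.

Diego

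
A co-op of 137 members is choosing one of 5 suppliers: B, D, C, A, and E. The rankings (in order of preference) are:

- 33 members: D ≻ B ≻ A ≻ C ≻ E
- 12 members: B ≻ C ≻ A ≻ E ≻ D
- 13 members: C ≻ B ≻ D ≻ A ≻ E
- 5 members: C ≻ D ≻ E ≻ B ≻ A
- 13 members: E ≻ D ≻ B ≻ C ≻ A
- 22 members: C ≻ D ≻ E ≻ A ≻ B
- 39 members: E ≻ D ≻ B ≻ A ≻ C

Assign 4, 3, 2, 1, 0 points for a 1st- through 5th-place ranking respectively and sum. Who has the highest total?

D

B: 33·3 + 12·4 + 13·3 + 5·1 + 13·2 + 22·0 + 39·2 = 295
D: 33·4 + 12·0 + 13·2 + 5·3 + 13·3 + 22·3 + 39·3 = 395
C: 33·1 + 12·3 + 13·4 + 5·4 + 13·1 + 22·4 + 39·0 = 242
A: 33·2 + 12·2 + 13·1 + 5·0 + 13·0 + 22·1 + 39·1 = 164
E: 33·0 + 12·1 + 13·0 + 5·2 + 13·4 + 22·2 + 39·4 = 274
D has the highest Borda score (395).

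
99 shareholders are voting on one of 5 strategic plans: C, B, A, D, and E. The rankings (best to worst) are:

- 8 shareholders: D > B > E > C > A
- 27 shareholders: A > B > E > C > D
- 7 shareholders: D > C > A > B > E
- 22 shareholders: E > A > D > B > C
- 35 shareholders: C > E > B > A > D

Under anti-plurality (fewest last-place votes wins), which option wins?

Last-place votes: C 22, B 0, A 8, D 62, E 7.
B is ranked last by the fewest voters, so B wins.

B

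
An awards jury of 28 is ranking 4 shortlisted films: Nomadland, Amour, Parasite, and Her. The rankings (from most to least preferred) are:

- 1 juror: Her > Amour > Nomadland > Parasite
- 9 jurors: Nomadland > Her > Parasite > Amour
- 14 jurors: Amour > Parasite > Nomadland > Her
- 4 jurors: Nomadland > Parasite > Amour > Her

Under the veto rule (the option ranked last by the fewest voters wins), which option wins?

Nomadland

Last-place votes: Nomadland 0, Amour 9, Parasite 1, Her 18.
Nomadland is ranked last by the fewest voters, so Nomadland wins.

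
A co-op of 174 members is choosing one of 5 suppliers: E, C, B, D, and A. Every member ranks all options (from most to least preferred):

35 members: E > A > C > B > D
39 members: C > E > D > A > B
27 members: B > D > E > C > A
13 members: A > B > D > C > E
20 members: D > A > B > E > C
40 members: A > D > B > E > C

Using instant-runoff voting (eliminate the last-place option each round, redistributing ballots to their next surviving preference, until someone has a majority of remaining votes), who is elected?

Round 1: E 35, C 39, B 27, D 20, A 53. Eliminate D.
Round 2: E 35, C 39, B 27, A 73. Eliminate B.
Round 3: E 62, C 39, A 73. Eliminate C.
Round 4: E 101, A 73. E has a majority.

E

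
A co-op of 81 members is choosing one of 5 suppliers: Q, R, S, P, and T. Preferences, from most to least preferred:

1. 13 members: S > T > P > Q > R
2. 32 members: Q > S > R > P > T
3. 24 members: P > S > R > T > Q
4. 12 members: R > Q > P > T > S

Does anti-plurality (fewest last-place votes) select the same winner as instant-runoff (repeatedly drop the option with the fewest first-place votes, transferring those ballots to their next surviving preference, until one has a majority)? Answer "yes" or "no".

Anti-plurality — last-place votes: Q 24, R 13, S 12, P 0, T 32. Winner: P.
Instant-runoff — R1 Q 32, R 12, S 13, P 24, T 0 (T out); R2 Q 32, R 12, S 13, P 24 (R out); R3 Q 44, S 13, P 24 (Q winner). Winner: Q.
The two methods disagree.

no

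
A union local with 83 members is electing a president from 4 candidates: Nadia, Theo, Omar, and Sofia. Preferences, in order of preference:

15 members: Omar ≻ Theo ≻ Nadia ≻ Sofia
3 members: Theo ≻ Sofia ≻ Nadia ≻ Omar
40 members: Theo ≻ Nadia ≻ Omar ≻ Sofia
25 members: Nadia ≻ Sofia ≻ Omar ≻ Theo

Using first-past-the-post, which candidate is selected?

First-place votes: Nadia 25, Theo 43, Omar 15, Sofia 0.
Theo has the most first-place votes.

Theo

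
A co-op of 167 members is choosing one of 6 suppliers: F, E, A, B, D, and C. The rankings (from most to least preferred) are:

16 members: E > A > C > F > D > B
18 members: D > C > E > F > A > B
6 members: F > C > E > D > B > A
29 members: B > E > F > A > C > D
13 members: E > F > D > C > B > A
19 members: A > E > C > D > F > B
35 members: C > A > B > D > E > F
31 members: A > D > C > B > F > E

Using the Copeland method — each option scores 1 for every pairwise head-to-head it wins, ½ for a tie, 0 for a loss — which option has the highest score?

F: loses to E, A, B, D, and C → score 0.
E: beats F; loses to A, B, D, and C → score 1.
A: beats F, E, B, D, and C → score 5.
B: beats F and E; loses to A, D, and C → score 2.
D: beats F, E, and B; loses to A and C → score 3.
C: beats F, E, B, and D; loses to A → score 4.
A has the best pairwise record.

A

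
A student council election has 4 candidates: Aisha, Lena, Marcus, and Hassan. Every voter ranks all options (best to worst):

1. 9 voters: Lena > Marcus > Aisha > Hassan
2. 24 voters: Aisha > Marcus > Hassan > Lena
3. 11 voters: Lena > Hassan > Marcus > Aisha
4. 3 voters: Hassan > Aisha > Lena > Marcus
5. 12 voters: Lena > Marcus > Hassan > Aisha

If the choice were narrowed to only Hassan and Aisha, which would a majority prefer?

Aisha

Voters preferring Hassan to Aisha: 26; preferring Aisha to Hassan: 33.
Aisha wins the head-to-head.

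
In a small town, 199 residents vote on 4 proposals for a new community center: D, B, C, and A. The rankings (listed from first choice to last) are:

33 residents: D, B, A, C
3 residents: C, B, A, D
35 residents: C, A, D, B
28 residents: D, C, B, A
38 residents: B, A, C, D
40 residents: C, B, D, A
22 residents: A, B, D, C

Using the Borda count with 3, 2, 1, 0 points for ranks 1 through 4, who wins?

D: 33·3 + 3·0 + 35·1 + 28·3 + 38·0 + 40·1 + 22·1 = 280
B: 33·2 + 3·2 + 35·0 + 28·1 + 38·3 + 40·2 + 22·2 = 338
C: 33·0 + 3·3 + 35·3 + 28·2 + 38·1 + 40·3 + 22·0 = 328
A: 33·1 + 3·1 + 35·2 + 28·0 + 38·2 + 40·0 + 22·3 = 248
B has the highest Borda score (338).

B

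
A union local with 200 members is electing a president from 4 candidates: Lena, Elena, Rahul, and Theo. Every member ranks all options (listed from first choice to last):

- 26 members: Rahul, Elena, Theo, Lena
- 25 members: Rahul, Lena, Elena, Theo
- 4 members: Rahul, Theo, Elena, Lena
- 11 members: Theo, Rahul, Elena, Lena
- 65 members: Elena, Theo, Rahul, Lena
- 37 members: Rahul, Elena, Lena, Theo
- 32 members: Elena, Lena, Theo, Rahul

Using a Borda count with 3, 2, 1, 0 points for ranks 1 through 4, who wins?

Elena

Lena: 26·0 + 25·2 + 4·0 + 11·0 + 65·0 + 37·1 + 32·2 = 151
Elena: 26·2 + 25·1 + 4·1 + 11·1 + 65·3 + 37·2 + 32·3 = 457
Rahul: 26·3 + 25·3 + 4·3 + 11·2 + 65·1 + 37·3 + 32·0 = 363
Theo: 26·1 + 25·0 + 4·2 + 11·3 + 65·2 + 37·0 + 32·1 = 229
Elena has the highest Borda score (457).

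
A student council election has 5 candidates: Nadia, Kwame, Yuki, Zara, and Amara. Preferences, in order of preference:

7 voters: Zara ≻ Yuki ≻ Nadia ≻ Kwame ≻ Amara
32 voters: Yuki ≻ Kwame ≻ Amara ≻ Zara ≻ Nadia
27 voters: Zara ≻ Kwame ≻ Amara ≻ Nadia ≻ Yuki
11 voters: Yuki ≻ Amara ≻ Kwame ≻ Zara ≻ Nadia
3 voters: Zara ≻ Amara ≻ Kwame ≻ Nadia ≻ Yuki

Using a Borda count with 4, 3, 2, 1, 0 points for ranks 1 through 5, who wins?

Nadia: 7·2 + 32·0 + 27·1 + 11·0 + 3·1 = 44
Kwame: 7·1 + 32·3 + 27·3 + 11·2 + 3·2 = 212
Yuki: 7·3 + 32·4 + 27·0 + 11·4 + 3·0 = 193
Zara: 7·4 + 32·1 + 27·4 + 11·1 + 3·4 = 191
Amara: 7·0 + 32·2 + 27·2 + 11·3 + 3·3 = 160
Kwame has the highest Borda score (212).

Kwame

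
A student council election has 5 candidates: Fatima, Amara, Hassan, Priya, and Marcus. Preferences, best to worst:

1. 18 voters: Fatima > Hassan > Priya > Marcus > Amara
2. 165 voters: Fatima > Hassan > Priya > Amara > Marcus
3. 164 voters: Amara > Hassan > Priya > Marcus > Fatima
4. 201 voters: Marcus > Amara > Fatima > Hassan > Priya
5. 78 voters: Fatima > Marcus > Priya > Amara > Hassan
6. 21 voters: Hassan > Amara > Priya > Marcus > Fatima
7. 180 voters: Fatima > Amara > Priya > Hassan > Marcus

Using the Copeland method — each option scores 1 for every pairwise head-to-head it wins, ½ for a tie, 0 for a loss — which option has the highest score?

Fatima

Fatima: beats Amara, Hassan, Priya, and Marcus → score 4.
Amara: beats Hassan, Priya, and Marcus; loses to Fatima → score 3.
Hassan: beats Priya and Marcus; loses to Fatima and Amara → score 2.
Priya: beats Marcus; loses to Fatima, Amara, and Hassan → score 1.
Marcus: loses to Fatima, Amara, Hassan, and Priya → score 0.
Fatima has the best pairwise record.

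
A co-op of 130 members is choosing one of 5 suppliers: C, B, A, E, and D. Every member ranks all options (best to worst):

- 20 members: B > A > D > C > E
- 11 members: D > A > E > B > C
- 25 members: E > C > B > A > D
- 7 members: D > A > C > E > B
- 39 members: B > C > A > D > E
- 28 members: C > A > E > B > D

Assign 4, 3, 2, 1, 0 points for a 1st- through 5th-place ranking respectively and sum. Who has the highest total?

C

C: 20·1 + 11·0 + 25·3 + 7·2 + 39·3 + 28·4 = 338
B: 20·4 + 11·1 + 25·2 + 7·0 + 39·4 + 28·1 = 325
A: 20·3 + 11·3 + 25·1 + 7·3 + 39·2 + 28·3 = 301
E: 20·0 + 11·2 + 25·4 + 7·1 + 39·0 + 28·2 = 185
D: 20·2 + 11·4 + 25·0 + 7·4 + 39·1 + 28·0 = 151
C has the highest Borda score (338).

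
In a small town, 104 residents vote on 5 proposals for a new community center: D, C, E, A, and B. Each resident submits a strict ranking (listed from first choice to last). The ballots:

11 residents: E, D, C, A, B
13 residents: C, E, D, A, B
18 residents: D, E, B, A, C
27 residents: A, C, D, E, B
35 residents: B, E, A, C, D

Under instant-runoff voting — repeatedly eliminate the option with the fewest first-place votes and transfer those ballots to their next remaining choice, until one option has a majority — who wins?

Round 1: D 18, C 13, E 11, A 27, B 35. Eliminate E.
Round 2: D 29, C 13, A 27, B 35. Eliminate C.
Round 3: D 42, A 27, B 35. Eliminate A.
Round 4: D 69, B 35. D has a majority.

D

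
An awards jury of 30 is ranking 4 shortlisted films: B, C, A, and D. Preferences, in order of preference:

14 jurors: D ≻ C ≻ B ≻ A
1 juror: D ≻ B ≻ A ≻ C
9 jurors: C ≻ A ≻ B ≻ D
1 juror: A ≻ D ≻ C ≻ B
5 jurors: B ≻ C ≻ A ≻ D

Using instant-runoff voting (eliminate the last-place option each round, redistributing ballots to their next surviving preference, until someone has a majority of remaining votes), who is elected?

D

Round 1: B 5, C 9, A 1, D 15. Eliminate A.
Round 2: B 5, C 9, D 16. D has a majority.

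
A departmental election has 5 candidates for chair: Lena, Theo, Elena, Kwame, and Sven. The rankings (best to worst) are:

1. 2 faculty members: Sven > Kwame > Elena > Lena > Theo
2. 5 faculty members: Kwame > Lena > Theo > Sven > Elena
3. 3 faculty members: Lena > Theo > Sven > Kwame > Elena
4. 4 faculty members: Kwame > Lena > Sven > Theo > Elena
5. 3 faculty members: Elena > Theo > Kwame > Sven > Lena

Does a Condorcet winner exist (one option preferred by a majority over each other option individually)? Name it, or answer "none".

Kwame vs Lena: 14–3 for Kwame.
Kwame vs Theo: 11–6 for Kwame.
Kwame vs Elena: 14–3 for Kwame.
Kwame vs Sven: 12–5 for Kwame.
Kwame beats every other option head-to-head.

Kwame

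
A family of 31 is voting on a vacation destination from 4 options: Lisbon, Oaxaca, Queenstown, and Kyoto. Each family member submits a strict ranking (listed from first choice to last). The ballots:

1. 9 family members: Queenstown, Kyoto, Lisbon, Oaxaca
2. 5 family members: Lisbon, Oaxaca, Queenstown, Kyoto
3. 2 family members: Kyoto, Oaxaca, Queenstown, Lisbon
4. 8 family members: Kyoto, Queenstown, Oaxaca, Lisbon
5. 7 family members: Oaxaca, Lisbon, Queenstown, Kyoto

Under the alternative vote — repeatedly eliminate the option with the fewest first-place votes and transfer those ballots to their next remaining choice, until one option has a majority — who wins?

Round 1: Lisbon 5, Oaxaca 7, Queenstown 9, Kyoto 10. Eliminate Lisbon.
Round 2: Oaxaca 12, Queenstown 9, Kyoto 10. Eliminate Queenstown.
Round 3: Oaxaca 12, Kyoto 19. Kyoto has a majority.

Kyoto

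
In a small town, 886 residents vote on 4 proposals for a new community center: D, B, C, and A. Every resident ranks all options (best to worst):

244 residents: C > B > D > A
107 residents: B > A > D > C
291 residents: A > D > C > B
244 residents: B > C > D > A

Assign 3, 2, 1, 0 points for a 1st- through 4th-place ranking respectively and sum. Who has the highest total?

B

D: 244·1 + 107·1 + 291·2 + 244·1 = 1177
B: 244·2 + 107·3 + 291·0 + 244·3 = 1541
C: 244·3 + 107·0 + 291·1 + 244·2 = 1511
A: 244·0 + 107·2 + 291·3 + 244·0 = 1087
B has the highest Borda score (1541).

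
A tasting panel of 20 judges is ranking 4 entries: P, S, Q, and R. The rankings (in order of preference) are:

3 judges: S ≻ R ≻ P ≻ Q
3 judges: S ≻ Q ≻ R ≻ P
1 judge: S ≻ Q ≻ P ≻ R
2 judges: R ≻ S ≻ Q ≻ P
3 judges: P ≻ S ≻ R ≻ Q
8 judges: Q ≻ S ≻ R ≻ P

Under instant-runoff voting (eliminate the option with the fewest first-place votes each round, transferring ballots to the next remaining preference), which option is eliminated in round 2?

Round 1: P 3, S 7, Q 8, R 2. Eliminate R.
Round 2: P 3, S 9, Q 8. Eliminate P.

P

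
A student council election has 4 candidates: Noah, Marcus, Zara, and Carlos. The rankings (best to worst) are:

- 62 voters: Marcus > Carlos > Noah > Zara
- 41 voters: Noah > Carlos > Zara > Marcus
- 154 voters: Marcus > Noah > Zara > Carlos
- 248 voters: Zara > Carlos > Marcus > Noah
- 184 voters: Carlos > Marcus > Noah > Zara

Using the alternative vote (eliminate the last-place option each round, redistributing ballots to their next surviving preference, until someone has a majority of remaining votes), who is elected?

Zara

Round 1: Noah 41, Marcus 216, Zara 248, Carlos 184. Eliminate Noah.
Round 2: Marcus 216, Zara 248, Carlos 225. Eliminate Marcus.
Round 3: Zara 402, Carlos 287. Zara has a majority.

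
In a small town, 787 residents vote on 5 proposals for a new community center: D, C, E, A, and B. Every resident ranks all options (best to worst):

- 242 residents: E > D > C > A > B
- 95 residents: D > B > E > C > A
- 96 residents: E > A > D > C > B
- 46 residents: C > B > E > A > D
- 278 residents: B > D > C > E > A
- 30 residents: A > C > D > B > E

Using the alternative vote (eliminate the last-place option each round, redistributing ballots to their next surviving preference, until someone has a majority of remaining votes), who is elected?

Round 1: D 95, C 46, E 338, A 30, B 278. Eliminate A.
Round 2: D 95, C 76, E 338, B 278. Eliminate C.
Round 3: D 125, E 338, B 324. Eliminate D.
Round 4: E 338, B 449. B has a majority.

B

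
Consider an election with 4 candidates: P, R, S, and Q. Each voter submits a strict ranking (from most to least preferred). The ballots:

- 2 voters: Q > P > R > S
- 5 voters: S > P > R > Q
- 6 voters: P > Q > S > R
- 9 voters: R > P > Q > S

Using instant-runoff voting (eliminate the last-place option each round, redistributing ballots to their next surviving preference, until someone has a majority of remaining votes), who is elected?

P

Round 1: P 6, R 9, S 5, Q 2. Eliminate Q.
Round 2: P 8, R 9, S 5. Eliminate S.
Round 3: P 13, R 9. P has a majority.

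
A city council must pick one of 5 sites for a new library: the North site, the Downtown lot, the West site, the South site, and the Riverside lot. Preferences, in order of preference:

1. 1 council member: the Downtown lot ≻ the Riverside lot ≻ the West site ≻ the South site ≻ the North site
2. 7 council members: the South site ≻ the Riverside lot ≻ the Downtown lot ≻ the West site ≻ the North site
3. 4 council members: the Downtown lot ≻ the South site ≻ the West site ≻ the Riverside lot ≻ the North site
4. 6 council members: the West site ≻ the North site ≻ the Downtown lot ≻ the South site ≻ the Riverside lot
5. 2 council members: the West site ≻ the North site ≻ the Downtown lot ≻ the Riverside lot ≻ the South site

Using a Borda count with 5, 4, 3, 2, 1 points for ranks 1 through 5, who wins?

the North site: 1·1 + 7·1 + 4·1 + 6·4 + 2·4 = 44
the Downtown lot: 1·5 + 7·3 + 4·5 + 6·3 + 2·3 = 70
the West site: 1·3 + 7·2 + 4·3 + 6·5 + 2·5 = 69
the South site: 1·2 + 7·5 + 4·4 + 6·2 + 2·1 = 67
the Riverside lot: 1·4 + 7·4 + 4·2 + 6·1 + 2·2 = 50
the Downtown lot has the highest Borda score (70).

the Downtown lot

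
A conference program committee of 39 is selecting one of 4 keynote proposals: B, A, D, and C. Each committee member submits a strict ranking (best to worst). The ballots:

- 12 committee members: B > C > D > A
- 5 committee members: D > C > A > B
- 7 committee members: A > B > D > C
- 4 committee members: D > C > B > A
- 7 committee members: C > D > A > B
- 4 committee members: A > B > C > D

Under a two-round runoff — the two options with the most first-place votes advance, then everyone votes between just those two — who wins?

A

Round 1 first-place votes: B 12, A 11, D 9, C 7.
B and A advance.
Runoff: B is preferred to A by 16 voters; A by 23.
A wins the runoff.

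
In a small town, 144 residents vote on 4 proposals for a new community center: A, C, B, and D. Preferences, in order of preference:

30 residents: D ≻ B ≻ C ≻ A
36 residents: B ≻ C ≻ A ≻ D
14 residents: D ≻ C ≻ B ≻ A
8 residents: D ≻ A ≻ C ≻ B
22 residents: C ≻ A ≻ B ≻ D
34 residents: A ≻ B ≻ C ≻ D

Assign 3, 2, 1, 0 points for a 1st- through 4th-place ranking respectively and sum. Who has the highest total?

A: 30·0 + 36·1 + 14·0 + 8·2 + 22·2 + 34·3 = 198
C: 30·1 + 36·2 + 14·2 + 8·1 + 22·3 + 34·1 = 238
B: 30·2 + 36·3 + 14·1 + 8·0 + 22·1 + 34·2 = 272
D: 30·3 + 36·0 + 14·3 + 8·3 + 22·0 + 34·0 = 156
B has the highest Borda score (272).

B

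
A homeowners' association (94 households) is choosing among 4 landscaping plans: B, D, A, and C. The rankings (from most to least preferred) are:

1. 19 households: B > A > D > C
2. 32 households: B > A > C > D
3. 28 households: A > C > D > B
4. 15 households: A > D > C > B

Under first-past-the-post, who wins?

B

First-place votes: B 51, D 0, A 43, C 0.
B has the most first-place votes.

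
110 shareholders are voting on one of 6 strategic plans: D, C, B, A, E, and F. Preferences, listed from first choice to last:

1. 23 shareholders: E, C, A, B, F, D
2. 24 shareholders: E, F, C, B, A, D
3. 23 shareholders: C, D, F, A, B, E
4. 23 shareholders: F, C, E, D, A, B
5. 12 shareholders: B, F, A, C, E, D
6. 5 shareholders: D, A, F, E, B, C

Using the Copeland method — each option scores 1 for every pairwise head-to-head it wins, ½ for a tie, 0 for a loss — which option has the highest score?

F

D: loses to C, B, A, E, and F → score 0.
C: beats D, B, A, and E; loses to F → score 4.
B: beats D; loses to C, A, E, and F → score 1.
A: beats D and B; loses to C, E, and F → score 2.
E: beats D, B, and A; loses to C and F → score 3.
F: beats D, C, B, A, and E → score 5.
F has the best pairwise record.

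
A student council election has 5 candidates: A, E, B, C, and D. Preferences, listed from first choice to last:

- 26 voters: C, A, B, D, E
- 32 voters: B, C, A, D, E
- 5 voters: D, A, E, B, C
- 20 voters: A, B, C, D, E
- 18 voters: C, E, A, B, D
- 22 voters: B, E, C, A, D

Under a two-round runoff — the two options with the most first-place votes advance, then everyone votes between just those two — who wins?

B

Round 1 first-place votes: A 20, E 0, B 54, C 44, D 5.
B and C advance.
Runoff: B is preferred to C by 79 voters; C by 44.
B wins the runoff.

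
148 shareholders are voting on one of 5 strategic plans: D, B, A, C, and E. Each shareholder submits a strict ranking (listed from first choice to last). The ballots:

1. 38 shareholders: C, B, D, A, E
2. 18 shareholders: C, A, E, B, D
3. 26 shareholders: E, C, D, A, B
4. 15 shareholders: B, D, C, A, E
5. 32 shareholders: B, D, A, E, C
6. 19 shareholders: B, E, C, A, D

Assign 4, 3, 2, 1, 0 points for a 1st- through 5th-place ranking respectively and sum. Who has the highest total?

B

D: 38·2 + 18·0 + 26·2 + 15·3 + 32·3 + 19·0 = 269
B: 38·3 + 18·1 + 26·0 + 15·4 + 32·4 + 19·4 = 396
A: 38·1 + 18·3 + 26·1 + 15·1 + 32·2 + 19·1 = 216
C: 38·4 + 18·4 + 26·3 + 15·2 + 32·0 + 19·2 = 370
E: 38·0 + 18·2 + 26·4 + 15·0 + 32·1 + 19·3 = 229
B has the highest Borda score (396).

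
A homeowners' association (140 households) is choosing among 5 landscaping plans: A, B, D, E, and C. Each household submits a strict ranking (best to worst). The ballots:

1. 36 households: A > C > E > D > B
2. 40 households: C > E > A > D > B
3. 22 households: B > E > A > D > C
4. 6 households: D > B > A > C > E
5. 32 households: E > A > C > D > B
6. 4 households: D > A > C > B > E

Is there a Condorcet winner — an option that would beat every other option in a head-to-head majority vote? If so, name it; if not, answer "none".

none

Checking pairwise contests:
E beats A 94–46.
A beats B 112–28.
A beats D 130–10.
C beats E 86–54.
A beats C 100–40.
Every option loses at least one head-to-head, so there is no Condorcet winner.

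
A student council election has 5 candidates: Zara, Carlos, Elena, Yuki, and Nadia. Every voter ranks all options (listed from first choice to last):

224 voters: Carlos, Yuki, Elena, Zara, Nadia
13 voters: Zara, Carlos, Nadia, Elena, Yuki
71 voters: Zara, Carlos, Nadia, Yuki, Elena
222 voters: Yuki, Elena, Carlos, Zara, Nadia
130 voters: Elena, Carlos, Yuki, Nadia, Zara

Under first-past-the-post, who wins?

First-place votes: Zara 84, Carlos 224, Elena 130, Yuki 222, Nadia 0.
Carlos has the most first-place votes.

Carlos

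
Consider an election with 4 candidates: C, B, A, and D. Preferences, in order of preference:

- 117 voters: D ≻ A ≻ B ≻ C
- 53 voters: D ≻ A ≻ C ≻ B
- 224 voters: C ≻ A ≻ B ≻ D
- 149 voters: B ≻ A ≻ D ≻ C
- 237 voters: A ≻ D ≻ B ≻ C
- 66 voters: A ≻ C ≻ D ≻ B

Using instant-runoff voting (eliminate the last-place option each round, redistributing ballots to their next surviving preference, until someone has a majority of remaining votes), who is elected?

Round 1: C 224, B 149, A 303, D 170. Eliminate B.
Round 2: C 224, A 452, D 170. A has a majority.

A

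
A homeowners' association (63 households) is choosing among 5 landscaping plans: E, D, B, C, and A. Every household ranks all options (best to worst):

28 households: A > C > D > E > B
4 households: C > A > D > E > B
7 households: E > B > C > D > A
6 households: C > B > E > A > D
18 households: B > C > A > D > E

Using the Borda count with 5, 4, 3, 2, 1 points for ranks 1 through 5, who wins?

E: 28·2 + 4·2 + 7·5 + 6·3 + 18·1 = 135
D: 28·3 + 4·3 + 7·2 + 6·1 + 18·2 = 152
B: 28·1 + 4·1 + 7·4 + 6·4 + 18·5 = 174
C: 28·4 + 4·5 + 7·3 + 6·5 + 18·4 = 255
A: 28·5 + 4·4 + 7·1 + 6·2 + 18·3 = 229
C has the highest Borda score (255).

C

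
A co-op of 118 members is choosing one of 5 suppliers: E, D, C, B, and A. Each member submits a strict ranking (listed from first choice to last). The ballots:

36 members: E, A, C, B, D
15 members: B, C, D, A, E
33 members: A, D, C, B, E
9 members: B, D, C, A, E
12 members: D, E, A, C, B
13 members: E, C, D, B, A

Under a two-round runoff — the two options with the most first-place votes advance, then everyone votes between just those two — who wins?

E

Round 1 first-place votes: E 49, D 12, C 0, B 24, A 33.
E and A advance.
Runoff: E is preferred to A by 61 voters; A by 57.
E wins the runoff.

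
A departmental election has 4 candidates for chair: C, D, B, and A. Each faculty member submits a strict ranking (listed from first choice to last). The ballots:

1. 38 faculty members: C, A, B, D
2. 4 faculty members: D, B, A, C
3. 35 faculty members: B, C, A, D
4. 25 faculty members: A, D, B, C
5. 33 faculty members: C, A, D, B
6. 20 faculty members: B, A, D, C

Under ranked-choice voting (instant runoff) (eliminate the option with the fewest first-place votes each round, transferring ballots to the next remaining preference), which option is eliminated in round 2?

A

Round 1: C 71, D 4, B 55, A 25. Eliminate D.
Round 2: C 71, B 59, A 25. Eliminate A.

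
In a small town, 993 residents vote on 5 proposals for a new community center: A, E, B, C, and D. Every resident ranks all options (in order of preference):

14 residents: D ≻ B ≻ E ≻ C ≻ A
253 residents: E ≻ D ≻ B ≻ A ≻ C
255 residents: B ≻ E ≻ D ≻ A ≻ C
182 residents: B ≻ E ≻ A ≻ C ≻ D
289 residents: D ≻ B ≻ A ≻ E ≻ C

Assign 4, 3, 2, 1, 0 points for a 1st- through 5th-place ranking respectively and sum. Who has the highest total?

A: 14·0 + 253·1 + 255·1 + 182·2 + 289·2 = 1450
E: 14·2 + 253·4 + 255·3 + 182·3 + 289·1 = 2640
B: 14·3 + 253·2 + 255·4 + 182·4 + 289·3 = 3163
C: 14·1 + 253·0 + 255·0 + 182·1 + 289·0 = 196
D: 14·4 + 253·3 + 255·2 + 182·0 + 289·4 = 2481
B has the highest Borda score (3163).

B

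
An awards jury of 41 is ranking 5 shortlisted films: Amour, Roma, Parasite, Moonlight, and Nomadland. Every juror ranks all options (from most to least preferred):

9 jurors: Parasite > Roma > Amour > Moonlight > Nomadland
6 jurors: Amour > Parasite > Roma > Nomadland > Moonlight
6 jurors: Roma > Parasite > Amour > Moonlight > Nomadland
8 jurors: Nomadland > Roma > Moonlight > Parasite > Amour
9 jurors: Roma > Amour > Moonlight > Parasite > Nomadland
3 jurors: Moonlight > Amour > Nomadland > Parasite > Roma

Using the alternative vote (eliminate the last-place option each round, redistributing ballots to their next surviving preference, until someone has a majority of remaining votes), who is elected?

Roma

Round 1: Amour 6, Roma 15, Parasite 9, Moonlight 3, Nomadland 8. Eliminate Moonlight.
Round 2: Amour 9, Roma 15, Parasite 9, Nomadland 8. Eliminate Nomadland.
Round 3: Amour 9, Roma 23, Parasite 9. Roma has a majority.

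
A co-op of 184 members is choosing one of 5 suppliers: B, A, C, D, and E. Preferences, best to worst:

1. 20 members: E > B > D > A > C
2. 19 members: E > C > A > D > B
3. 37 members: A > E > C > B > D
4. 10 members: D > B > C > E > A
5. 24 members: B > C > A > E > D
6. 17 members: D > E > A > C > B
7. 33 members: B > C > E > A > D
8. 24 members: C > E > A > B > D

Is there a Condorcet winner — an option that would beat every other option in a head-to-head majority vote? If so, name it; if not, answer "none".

E

E vs B: 117–67 for E.
E vs A: 123–61 for E.
E vs C: 93–91 for E.
E vs D: 157–27 for E.
E beats every other option head-to-head.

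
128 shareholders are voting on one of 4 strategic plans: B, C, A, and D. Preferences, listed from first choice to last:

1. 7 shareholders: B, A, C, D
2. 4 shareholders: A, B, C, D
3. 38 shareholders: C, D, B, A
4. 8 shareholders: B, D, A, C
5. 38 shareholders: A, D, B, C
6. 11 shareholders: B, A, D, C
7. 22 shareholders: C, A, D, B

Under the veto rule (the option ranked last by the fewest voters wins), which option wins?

D

Last-place votes: B 22, C 57, A 38, D 11.
D is ranked last by the fewest voters, so D wins.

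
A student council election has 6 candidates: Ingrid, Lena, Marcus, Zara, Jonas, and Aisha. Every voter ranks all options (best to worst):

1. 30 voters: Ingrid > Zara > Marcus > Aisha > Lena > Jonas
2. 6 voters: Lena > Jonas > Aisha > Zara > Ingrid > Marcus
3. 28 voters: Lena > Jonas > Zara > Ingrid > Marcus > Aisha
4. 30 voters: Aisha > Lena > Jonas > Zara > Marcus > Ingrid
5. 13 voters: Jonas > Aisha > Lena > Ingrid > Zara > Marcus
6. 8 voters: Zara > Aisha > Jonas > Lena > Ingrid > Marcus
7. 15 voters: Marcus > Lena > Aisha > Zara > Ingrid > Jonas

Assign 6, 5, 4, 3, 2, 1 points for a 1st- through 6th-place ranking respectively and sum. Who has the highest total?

Lena

Ingrid: 30·6 + 6·2 + 28·3 + 30·1 + 13·3 + 8·2 + 15·2 = 391
Lena: 30·2 + 6·6 + 28·6 + 30·5 + 13·4 + 8·3 + 15·5 = 565
Marcus: 30·4 + 6·1 + 28·2 + 30·2 + 13·1 + 8·1 + 15·6 = 353
Zara: 30·5 + 6·3 + 28·4 + 30·3 + 13·2 + 8·6 + 15·3 = 489
Jonas: 30·1 + 6·5 + 28·5 + 30·4 + 13·6 + 8·4 + 15·1 = 445
Aisha: 30·3 + 6·4 + 28·1 + 30·6 + 13·5 + 8·5 + 15·4 = 487
Lena has the highest Borda score (565).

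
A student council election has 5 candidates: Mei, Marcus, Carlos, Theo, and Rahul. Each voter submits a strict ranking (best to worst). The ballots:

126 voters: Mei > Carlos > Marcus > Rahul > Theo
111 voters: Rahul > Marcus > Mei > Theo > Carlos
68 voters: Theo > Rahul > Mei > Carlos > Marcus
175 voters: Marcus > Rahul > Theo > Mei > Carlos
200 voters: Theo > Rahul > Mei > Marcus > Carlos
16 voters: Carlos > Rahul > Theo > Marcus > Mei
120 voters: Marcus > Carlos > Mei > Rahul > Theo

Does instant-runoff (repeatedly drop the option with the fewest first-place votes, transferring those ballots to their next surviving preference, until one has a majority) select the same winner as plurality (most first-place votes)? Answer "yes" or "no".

yes

Instant-runoff — R1 Mei 126, Marcus 295, Carlos 16, Theo 268, Rahul 111 (Carlos out); R2 Mei 126, Marcus 295, Theo 268, Rahul 127 (Mei out); R3 Marcus 421, Theo 268, Rahul 127 (Marcus winner). Winner: Marcus.
Plurality — first-place votes: Mei 126, Marcus 295, Carlos 16, Theo 268, Rahul 111. Winner: Marcus.
The two methods agree.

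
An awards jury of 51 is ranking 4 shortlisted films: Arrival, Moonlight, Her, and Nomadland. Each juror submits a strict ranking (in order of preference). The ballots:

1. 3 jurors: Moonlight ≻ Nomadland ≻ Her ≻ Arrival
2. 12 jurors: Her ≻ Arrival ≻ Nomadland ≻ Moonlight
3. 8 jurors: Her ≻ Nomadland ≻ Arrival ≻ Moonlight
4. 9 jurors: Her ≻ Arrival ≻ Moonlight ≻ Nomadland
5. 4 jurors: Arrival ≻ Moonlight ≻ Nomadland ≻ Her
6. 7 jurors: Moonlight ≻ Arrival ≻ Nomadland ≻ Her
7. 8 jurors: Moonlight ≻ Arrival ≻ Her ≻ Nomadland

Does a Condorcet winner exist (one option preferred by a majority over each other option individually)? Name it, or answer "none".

Her

Her vs Arrival: 32–19 for Her.
Her vs Moonlight: 29–22 for Her.
Her vs Nomadland: 37–14 for Her.
Her beats every other option head-to-head.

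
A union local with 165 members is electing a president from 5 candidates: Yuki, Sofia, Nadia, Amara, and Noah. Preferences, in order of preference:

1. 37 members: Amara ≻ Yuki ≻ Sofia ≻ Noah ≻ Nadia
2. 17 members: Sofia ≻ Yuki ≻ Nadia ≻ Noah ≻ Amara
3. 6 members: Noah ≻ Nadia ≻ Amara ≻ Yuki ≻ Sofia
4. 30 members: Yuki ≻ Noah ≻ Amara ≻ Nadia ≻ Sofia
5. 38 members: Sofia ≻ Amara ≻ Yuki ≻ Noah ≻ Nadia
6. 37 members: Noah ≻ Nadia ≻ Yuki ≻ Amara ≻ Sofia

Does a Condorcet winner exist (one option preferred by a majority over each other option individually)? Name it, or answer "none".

Yuki vs Sofia: 110–55 for Yuki.
Yuki vs Nadia: 122–43 for Yuki.
Yuki vs Amara: 84–81 for Yuki.
Yuki vs Noah: 122–43 for Yuki.
Yuki beats every other option head-to-head.

Yuki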